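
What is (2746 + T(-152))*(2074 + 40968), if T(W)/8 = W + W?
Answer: 13515188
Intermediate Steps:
T(W) = 16*W (T(W) = 8*(W + W) = 8*(2*W) = 16*W)
(2746 + T(-152))*(2074 + 40968) = (2746 + 16*(-152))*(2074 + 40968) = (2746 - 2432)*43042 = 314*43042 = 13515188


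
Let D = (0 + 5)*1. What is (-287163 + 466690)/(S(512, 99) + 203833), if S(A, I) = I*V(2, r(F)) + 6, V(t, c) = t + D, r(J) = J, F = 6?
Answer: 179527/204532 ≈ 0.87775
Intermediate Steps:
D = 5 (D = 5*1 = 5)
V(t, c) = 5 + t (V(t, c) = t + 5 = 5 + t)
S(A, I) = 6 + 7*I (S(A, I) = I*(5 + 2) + 6 = I*7 + 6 = 7*I + 6 = 6 + 7*I)
(-287163 + 466690)/(S(512, 99) + 203833) = (-287163 + 466690)/((6 + 7*99) + 203833) = 179527/((6 + 693) + 203833) = 179527/(699 + 203833) = 179527/204532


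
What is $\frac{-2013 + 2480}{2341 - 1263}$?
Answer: $\frac{467}{1078} \approx 0.43321$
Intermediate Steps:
$\frac{-2013 + 2480}{2341 - 1263} = \frac{467}{1078}$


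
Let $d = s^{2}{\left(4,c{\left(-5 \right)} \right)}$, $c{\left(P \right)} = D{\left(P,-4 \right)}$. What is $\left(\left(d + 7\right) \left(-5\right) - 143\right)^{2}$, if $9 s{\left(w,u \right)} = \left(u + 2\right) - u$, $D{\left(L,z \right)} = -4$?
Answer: $\frac{208455844}{6561} \approx 31772.0$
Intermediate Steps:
$c{\left(P \right)} = -4$
$s{\left(w,u \right)} = \frac{2}{9}$ ($s{\left(w,u \right)} = \frac{\left(u + 2\right) - u}{9} = \frac{\left(2 + u\right) - u}{9} = \frac{1}{9} \cdot 2 = \frac{2}{9}$)
$d = \frac{4}{81}$ ($d = \left(\frac{2}{9}\right)^{2} = \frac{4}{81} \approx 0.049383$)
$\left(\left(d + 7\right) \left(-5\right) - 143\right)^{2} = \left(\left(\frac{4}{81} + 7\right) \left(-5\right) - 143\right)^{2} = \left(\frac{571}{81} \left(-5\right) - 143\right)^{2} = \left(- \frac{2855}{81} - 143\right)^{2} = \left(- \frac{14438}{81}\right)^{2} = \frac{208455844}{6561}$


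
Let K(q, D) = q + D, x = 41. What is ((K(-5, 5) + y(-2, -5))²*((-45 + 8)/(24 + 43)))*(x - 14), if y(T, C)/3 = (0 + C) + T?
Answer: -440559/67 ≈ -6575.5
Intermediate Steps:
K(q, D) = D + q
y(T, C) = 3*C + 3*T (y(T, C) = 3*((0 + C) + T) = 3*(C + T) = 3*C + 3*T)
((K(-5, 5) + y(-2, -5))²*((-45 + 8)/(24 + 43)))*(x - 14) = (((5 - 5) + (3*(-5) + 3*(-2)))²*((-45 + 8)/(24 + 43)))*(41 - 14) = ((0 + (-15 - 6))²*(-37/67))*27 = ((0 - 21)²*(-37*1/67))*27 = ((-21)²*(-37/67))*27 = (441*(-37/67))*27 = -16317/67*27 = -440559/67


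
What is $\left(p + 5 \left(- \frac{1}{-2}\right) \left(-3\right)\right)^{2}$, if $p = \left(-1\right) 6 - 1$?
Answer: $\frac{841}{4} \approx 210.25$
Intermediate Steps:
$p = -7$ ($p = -6 - 1 = -7$)
$\left(p + 5 \left(- \frac{1}{-2}\right) \left(-3\right)\right)^{2} = \left(-7 + 5 \left(- \frac{1}{-2}\right) \left(-3\right)\right)^{2} = \left(-7 + 5 \left(\left(-1\right) \left(- \frac{1}{2}\right)\right) \left(-3\right)\right)^{2} = \left(-7 + 5 \cdot \frac{1}{2} \left(-3\right)\right)^{2} = \left(-7 + \frac{5}{2} \left(-3\right)\right)^{2} = \left(-7 - \frac{15}{2}\right)^{2} = \left(- \frac{29}{2}\right)^{2} = \frac{841}{4}$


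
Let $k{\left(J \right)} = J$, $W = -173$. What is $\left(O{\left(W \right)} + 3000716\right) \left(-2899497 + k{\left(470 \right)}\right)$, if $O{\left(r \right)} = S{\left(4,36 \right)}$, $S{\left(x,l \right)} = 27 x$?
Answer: $-8699469798248$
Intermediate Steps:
$O{\left(r \right)} = 108$ ($O{\left(r \right)} = 27 \cdot 4 = 108$)
$\left(O{\left(W \right)} + 3000716\right) \left(-2899497 + k{\left(470 \right)}\right) = \left(108 + 3000716\right) \left(-2899497 + 470\right) = 3000824 \left(-2899027\right) = -8699469798248$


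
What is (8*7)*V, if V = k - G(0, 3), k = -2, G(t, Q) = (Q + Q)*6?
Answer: -2128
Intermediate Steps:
G(t, Q) = 12*Q (G(t, Q) = (2*Q)*6 = 12*Q)
V = -38 (V = -2 - 12*3 = -2 - 1*36 = -2 - 36 = -38)
(8*7)*V = (8*7)*(-38) = 56*(-38) = -2128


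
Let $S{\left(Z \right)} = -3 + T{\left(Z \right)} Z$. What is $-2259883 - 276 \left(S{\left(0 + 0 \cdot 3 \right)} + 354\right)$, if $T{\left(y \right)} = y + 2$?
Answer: $-2356759$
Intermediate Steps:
$T{\left(y \right)} = 2 + y$
$S{\left(Z \right)} = -3 + Z \left(2 + Z\right)$ ($S{\left(Z \right)} = -3 + \left(2 + Z\right) Z = -3 + Z \left(2 + Z\right)$)
$-2259883 - 276 \left(S{\left(0 + 0 \cdot 3 \right)} + 354\right) = -2259883 - 276 \left(\left(-3 + \left(0 + 0 \cdot 3\right) \left(2 + \left(0 + 0 \cdot 3\right)\right)\right) + 354\right) = -2259883 - 276 \left(\left(-3 + \left(0 + 0\right) \left(2 + \left(0 + 0\right)\right)\right) + 354\right) = -2259883 - 276 \left(\left(-3 + 0 \left(2 + 0\right)\right) + 354\right) = -2259883 - 276 \left(\left(-3 + 0 \cdot 2\right) + 354\right) = -2259883 - 276 \left(\left(-3 + 0\right) + 354\right) = -2259883 - 276 \left(-3 + 354\right) = -2259883 - 96876 = -2356759$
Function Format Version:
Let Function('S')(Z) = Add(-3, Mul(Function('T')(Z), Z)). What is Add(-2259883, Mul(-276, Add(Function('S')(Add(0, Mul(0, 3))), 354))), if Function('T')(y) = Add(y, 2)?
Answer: -2356759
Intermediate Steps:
Function('T')(y) = Add(2, y)
Function('S')(Z) = Add(-3, Mul(Z, Add(2, Z))) (Function('S')(Z) = Add(-3, Mul(Add(2, Z), Z)) = Add(-3, Mul(Z, Add(2, Z))))
Add(-2259883, Mul(-276, Add(Function('S')(Add(0, Mul(0, 3))), 354))) = Add(-2259883, Mul(-276, Add(Add(-3, Mul(Add(0, Mul(0, 3)), Add(2, Add(0, Mul(0, 3))))), 354))) = Add(-2259883, Mul(-276, Add(Add(-3, Mul(Add(0, 0), Add(2, Add(0, 0)))), 354))) = Add(-2259883, Mul(-276, Add(Add(-3, Mul(0, Add(2, 0))), 354))) = Add(-2259883, Mul(-276, Add(Add(-3, Mul(0, 2)), 354))) = Add(-2259883, Mul(-276, Add(Add(-3, 0), 354))) = Add(-2259883, Mul(-276, Add(-3, 354))) = Add(-2259883, Mul(-276, 351)) = Add(-2259883, -96876) = -2356759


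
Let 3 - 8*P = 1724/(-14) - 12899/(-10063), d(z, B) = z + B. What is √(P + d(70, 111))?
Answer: √975554173958/70441 ≈ 14.022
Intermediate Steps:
d(z, B) = B + z
P = 1099417/70441 (P = 3/8 - (1724/(-14) - 12899/(-10063))/8 = 3/8 - (1724*(-1/14) - 12899*(-1/10063))/8 = 3/8 - (-862/7 + 12899/10063)/8 = 3/8 - ⅛*(-8584013/70441) = 3/8 + 8584013/563528 = 1099417/70441 ≈ 15.608)
√(P + d(70, 111)) = √(1099417/70441 + (111 + 70)) = √(1099417/70441 + 181) = √(13849238/70441) = √975554173958/70441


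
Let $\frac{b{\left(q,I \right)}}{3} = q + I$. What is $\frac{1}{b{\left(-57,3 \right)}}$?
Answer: $- \frac{1}{162} \approx -0.0061728$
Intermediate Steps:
$b{\left(q,I \right)} = 3 I + 3 q$ ($b{\left(q,I \right)} = 3 \left(q + I\right) = 3 \left(I + q\right) = 3 I + 3 q$)
$\frac{1}{b{\left(-57,3 \right)}} = \frac{1}{3 \cdot 3 + 3 \left(-57\right)} = \frac{1}{9 - 171} = \frac{1}{-162} = - \frac{1}{162}$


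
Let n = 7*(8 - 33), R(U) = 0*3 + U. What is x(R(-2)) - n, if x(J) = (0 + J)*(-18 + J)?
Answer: 215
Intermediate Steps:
R(U) = U (R(U) = 0 + U = U)
x(J) = J*(-18 + J)
n = -175 (n = 7*(-25) = -175)
x(R(-2)) - n = -2*(-18 - 2) - 1*(-175) = -2*(-20) + 175 = 40 + 175 = 215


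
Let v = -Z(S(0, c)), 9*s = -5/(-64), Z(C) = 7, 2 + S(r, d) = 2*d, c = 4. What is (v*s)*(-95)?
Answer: 3325/576 ≈ 5.7726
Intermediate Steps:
S(r, d) = -2 + 2*d
s = 5/576 (s = (-5/(-64))/9 = (-5*(-1/64))/9 = (1/9)*(5/64) = 5/576 ≈ 0.0086806)
v = -7 (v = -1*7 = -7)
(v*s)*(-95) = -7*5/576*(-95) = -35/576*(-95) = 3325/576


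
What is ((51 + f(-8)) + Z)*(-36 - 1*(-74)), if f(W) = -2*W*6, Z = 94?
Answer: 9158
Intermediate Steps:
f(W) = -12*W
((51 + f(-8)) + Z)*(-36 - 1*(-74)) = ((51 - 12*(-8)) + 94)*(-36 - 1*(-74)) = ((51 + 96) + 94)*(-36 + 74) = (147 + 94)*38 = 241*38 = 9158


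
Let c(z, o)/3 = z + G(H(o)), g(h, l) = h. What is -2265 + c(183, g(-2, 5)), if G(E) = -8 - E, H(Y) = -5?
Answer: -1725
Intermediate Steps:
c(z, o) = -9 + 3*z (c(z, o) = 3*(z + (-8 - 1*(-5))) = 3*(z + (-8 + 5)) = 3*(z - 3) = 3*(-3 + z) = -9 + 3*z)
-2265 + c(183, g(-2, 5)) = -2265 + (-9 + 3*183) = -2265 + (-9 + 549) = -2265 + 540 = -1725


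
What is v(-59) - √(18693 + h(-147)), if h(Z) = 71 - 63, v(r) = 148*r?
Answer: -8732 - √18701 ≈ -8868.8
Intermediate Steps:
h(Z) = 8
v(-59) - √(18693 + h(-147)) = 148*(-59) - √(18693 + 8) = -8732 - √18701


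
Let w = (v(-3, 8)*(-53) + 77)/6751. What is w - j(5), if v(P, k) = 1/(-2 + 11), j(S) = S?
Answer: -303155/60759 ≈ -4.9895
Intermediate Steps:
v(P, k) = 1/9
w = 640/60759 (w = ((1/9)*(-53) + 77)/6751 = (-53/9 + 77)*(1/6751) = (640/9)*(1/6751) = 640/60759 ≈ 0.010533)
w - j(5) = 640/60759 - 1*5 = 640/60759 - 5 = -303155/60759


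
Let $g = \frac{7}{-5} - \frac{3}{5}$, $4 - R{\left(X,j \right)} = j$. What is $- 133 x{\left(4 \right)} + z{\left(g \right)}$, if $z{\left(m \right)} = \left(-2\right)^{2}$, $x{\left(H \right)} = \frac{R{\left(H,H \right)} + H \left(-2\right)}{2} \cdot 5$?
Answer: $2664$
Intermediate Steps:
$R{\left(X,j \right)} = 4 - j$
$g = -2$ ($g = 7 \left(- \frac{1}{5}\right) - \frac{3}{5} = - \frac{7}{5} - \frac{3}{5} = -2$)
$x{\left(H \right)} = 10 - \frac{15 H}{2}$ ($x{\left(H \right)} = \frac{\left(4 - H\right) + H \left(-2\right)}{2} \cdot 5 = \left(\left(4 - H\right) - 2 H\right) \frac{1}{2} \cdot 5 = \left(4 - 3 H\right) \frac{1}{2} \cdot 5 = \left(2 - \frac{3 H}{2}\right) 5 = 10 - \frac{15 H}{2}$)
$z{\left(m \right)} = 4$
$- 133 x{\left(4 \right)} + z{\left(g \right)} = - 133 \left(10 - 30\right) + 4 = \left(-133\right) \left(-20\right) + 4 = 2660 + 4 = 2664$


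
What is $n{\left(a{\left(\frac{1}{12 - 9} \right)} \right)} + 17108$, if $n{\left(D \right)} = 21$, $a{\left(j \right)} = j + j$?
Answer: $17129$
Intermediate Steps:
$a{\left(j \right)} = 2 j$
$n{\left(a{\left(\frac{1}{12 - 9} \right)} \right)} + 17108 = 21 + 17108 = 17129$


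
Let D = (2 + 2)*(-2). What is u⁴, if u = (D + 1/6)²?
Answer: 23811286661761/1679616 ≈ 1.4177e+7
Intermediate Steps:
D = -8 (D = 4*(-2) = -8)
u = 2209/36 (u = (-8 + 1/6)² = (-8 + ⅙)² = (-47/6)² = 2209/36 ≈ 61.361)
u⁴ = (2209/36)⁴ = 23811286661761/1679616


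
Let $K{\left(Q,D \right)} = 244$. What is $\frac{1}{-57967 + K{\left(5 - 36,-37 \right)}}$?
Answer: $- \frac{1}{57723} \approx -1.7324 \cdot 10^{-5}$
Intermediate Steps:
$\frac{1}{-57967 + K{\left(5 - 36,-37 \right)}} = \frac{1}{-57967 + 244} = \frac{1}{-57723} = - \frac{1}{57723}$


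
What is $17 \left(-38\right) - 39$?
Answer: $-685$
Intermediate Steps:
$17 \left(-38\right) - 39 = -646 + \left(-79 + 40\right) = -646 - 39 = -685$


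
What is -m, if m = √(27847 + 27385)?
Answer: -8*√863 ≈ -235.01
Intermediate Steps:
m = 8*√863 (m = √55232 = 8*√863 ≈ 235.01)
-m = -8*√863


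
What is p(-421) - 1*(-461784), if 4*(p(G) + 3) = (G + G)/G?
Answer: 923563/2 ≈ 4.6178e+5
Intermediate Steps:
p(G) = -5/2 (p(G) = -3 + ((G + G)/G)/4 = -3 + ((2*G)/G)/4 = -3 + (1/4)*2 = -3 + 1/2 = -5/2)
p(-421) - 1*(-461784) = -5/2 - 1*(-461784) = -5/2 + 461784 = 923563/2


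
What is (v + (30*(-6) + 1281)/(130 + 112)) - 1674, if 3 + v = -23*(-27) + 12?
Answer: -251547/242 ≈ -1039.5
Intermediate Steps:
v = 630 (v = -3 + (-23*(-27) + 12) = -3 + (621 + 12) = -3 + 633 = 630)
(v + (30*(-6) + 1281)/(130 + 112)) - 1674 = (630 + (30*(-6) + 1281)/(130 + 112)) - 1674 = (630 + (-180 + 1281)/242) - 1674 = (630 + 1101*(1/242)) - 1674 = (630 + 1101/242) - 1674 = 153561/242 - 1674 = -251547/242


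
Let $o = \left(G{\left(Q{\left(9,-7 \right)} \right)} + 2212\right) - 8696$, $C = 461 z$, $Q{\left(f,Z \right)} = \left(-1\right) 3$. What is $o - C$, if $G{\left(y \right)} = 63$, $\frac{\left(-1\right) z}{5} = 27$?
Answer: $55814$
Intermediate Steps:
$z = -135$ ($z = \left(-5\right) 27 = -135$)
$Q{\left(f,Z \right)} = -3$
$C = -62235$ ($C = 461 \left(-135\right) = -62235$)
$o = -6421$ ($o = \left(63 + 2212\right) - 8696 = 2275 - 8696 = -6421$)
$o - C = -6421 - -62235 = -6421 + 62235 = 55814$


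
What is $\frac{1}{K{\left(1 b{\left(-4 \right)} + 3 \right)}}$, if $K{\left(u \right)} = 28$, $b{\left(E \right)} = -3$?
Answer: $\frac{1}{28} \approx 0.035714$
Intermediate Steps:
$\frac{1}{K{\left(1 b{\left(-4 \right)} + 3 \right)}} = \frac{1}{28}$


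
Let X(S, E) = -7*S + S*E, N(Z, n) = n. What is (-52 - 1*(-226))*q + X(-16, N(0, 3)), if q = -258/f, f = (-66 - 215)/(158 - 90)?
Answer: 3070640/281 ≈ 10928.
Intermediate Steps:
f = -281/68 ≈ -4.1324
X(S, E) = -7*S + E*S
q = 17544/281 (q = -258/(-281/68) = -258*(-68/281) = 17544/281 ≈ 62.434)
(-52 - 1*(-226))*q + X(-16, N(0, 3)) = (-52 - 1*(-226))*(17544/281) - 16*(-7 + 3) = (-52 + 226)*(17544/281) - 16*(-4) = 174*(17544/281) + 64 = 3052656/281 + 64 = 3070640/281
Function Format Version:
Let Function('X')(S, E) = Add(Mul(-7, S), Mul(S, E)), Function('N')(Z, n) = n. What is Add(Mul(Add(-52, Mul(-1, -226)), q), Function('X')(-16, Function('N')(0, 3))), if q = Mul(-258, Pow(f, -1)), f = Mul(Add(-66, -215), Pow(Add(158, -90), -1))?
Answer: Rational(3070640, 281) ≈ 10928.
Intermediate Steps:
f = Rational(-281, 68) (f = Mul(-281, Pow(68, -1)) = Mul(-281, Rational(1, 68)) = Rational(-281, 68) ≈ -4.1324)
Function('X')(S, E) = Add(Mul(-7, S), Mul(E, S))
q = Rational(17544, 281) (q = Mul(-258, Pow(Rational(-281, 68), -1)) = Mul(-258, Rational(-68, 281)) = Rational(17544, 281) ≈ 62.434)
Add(Mul(Add(-52, Mul(-1, -226)), q), Function('X')(-16, Function('N')(0, 3))) = Add(Mul(Add(-52, Mul(-1, -226)), Rational(17544, 281)), Mul(-16, Add(-7, 3))) = Add(Mul(Add(-52, 226), Rational(17544, 281)), Mul(-16, -4)) = Add(Mul(174, Rational(17544, 281)), 64) = Add(Rational(3052656, 281), 64) = Rational(3070640, 281)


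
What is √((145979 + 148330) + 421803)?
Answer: 12*√4973 ≈ 846.23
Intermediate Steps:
√((145979 + 148330) + 421803) = √(294309 + 421803) = √716112 = 12*√4973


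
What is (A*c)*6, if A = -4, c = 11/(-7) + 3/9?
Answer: 208/7 ≈ 29.714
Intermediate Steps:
c = -26/21 (c = 11*(-⅐) + 3*(⅑) = -11/7 + ⅓ = -26/21 ≈ -1.2381)
(A*c)*6 = -4*(-26/21)*6 = (104/21)*6 = 208/7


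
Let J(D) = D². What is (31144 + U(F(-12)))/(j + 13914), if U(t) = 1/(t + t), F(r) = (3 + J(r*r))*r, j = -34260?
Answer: -15501489983/10126936656 ≈ -1.5307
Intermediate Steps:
F(r) = r*(3 + r⁴) (F(r) = (3 + (r*r)²)*r = (3 + (r²)²)*r = (3 + r⁴)*r = r*(3 + r⁴))
U(t) = 1/(2*t)
(31144 + U(F(-12)))/(j + 13914) = (31144 + 1/(2*((-12*(3 + (-12)⁴)))))/(-34260 + 13914) = (31144 + 1/(2*((-12*(3 + 20736)))))/(-20346) = (31144 + 1/(2*((-12*20739))))*(-1/20346) = (31144 + (½)/(-248868))*(-1/20346) = (31144 + (½)*(-1/248868))*(-1/20346) = (31144 - 1/497736)*(-1/20346) = (15501489983/497736)*(-1/20346) = -15501489983/10126936656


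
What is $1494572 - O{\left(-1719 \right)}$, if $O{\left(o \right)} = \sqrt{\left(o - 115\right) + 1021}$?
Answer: $1494572 - i \sqrt{813} \approx 1.4946 \cdot 10^{6} - 28.513 i$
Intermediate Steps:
$O{\left(o \right)} = \sqrt{906 + o}$ ($O{\left(o \right)} = \sqrt{\left(-115 + o\right) + 1021} = \sqrt{906 + o}$)
$1494572 - O{\left(-1719 \right)} = 1494572 - \sqrt{906 - 1719} = 1494572 - \sqrt{-813} = 1494572 - i \sqrt{813}$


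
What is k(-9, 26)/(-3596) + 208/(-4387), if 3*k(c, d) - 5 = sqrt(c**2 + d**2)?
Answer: -2265839/47326956 - sqrt(757)/10788 ≈ -0.050427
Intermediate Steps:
k(c, d) = 5/3 + sqrt(c**2 + d**2)/3
k(-9, 26)/(-3596) + 208/(-4387) = (5/3 + sqrt((-9)**2 + 26**2)/3)/(-3596) + 208/(-4387) = (5/3 + sqrt(81 + 676)/3)*(-1/3596) + 208*(-1/4387) = (5/3 + sqrt(757)/3)*(-1/3596) - 208/4387 = (-5/10788 - sqrt(757)/10788) - 208/4387 = -2265839/47326956 - sqrt(757)/10788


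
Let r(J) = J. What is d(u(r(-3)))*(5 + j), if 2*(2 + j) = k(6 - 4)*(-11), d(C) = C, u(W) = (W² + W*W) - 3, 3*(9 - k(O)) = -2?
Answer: -1505/2 ≈ -752.50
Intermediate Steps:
k(O) = 29/3 (k(O) = 9 - ⅓*(-2) = 9 + ⅔ = 29/3)
u(W) = -3 + 2*W² (u(W) = (W² + W²) - 3 = 2*W² - 3 = -3 + 2*W²)
j = -331/6 (j = -2 + ((29/3)*(-11))/2 = -2 + (½)*(-319/3) = -2 - 319/6 = -331/6 ≈ -55.167)
d(u(r(-3)))*(5 + j) = (-3 + 2*(-3)²)*(5 - 331/6) = (-3 + 2*9)*(-301/6) = (-3 + 18)*(-301/6) = 15*(-301/6) = -1505/2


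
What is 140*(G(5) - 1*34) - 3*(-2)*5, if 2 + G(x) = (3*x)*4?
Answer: 3390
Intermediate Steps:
G(x) = -2 + 12*x (G(x) = -2 + (3*x)*4 = -2 + 12*x)
140*(G(5) - 1*34) - 3*(-2)*5 = 140*((-2 + 12*5) - 1*34) - 3*(-2)*5 = 140*((-2 + 60) - 34) + 6*5 = 140*(58 - 34) + 30 = 140*24 + 30 = 3360 + 30 = 3390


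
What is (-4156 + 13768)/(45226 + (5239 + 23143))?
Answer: 801/6134 ≈ 0.13058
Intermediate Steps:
(-4156 + 13768)/(45226 + (5239 + 23143)) = 9612/(45226 + 28382) = 9612/73608 = 9612*(1/73608) = 801/6134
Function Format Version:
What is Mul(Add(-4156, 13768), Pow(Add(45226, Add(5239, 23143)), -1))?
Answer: Rational(801, 6134) ≈ 0.13058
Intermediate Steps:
Mul(Add(-4156, 13768), Pow(Add(45226, Add(5239, 23143)), -1)) = Mul(9612, Pow(Add(45226, 28382), -1)) = Mul(9612, Pow(73608, -1)) = Mul(9612, Rational(1, 73608)) = Rational(801, 6134)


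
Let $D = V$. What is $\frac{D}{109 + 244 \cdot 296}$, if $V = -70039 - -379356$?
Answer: $\frac{309317}{72333} \approx 4.2763$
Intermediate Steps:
$V = 309317$ ($V = -70039 + 379356 = 309317$)
$D = 309317$
$\frac{D}{109 + 244 \cdot 296} = \frac{309317}{109 + 244 \cdot 296} = \frac{309317}{109 + 72224} = \frac{309317}{72333}$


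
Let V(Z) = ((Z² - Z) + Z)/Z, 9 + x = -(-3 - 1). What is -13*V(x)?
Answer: 65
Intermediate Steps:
x = -5 (x = -9 - (-3 - 1) = -9 - 1*(-4) = -9 + 4 = -5)
V(Z) = Z (V(Z) = Z²/Z = Z)
-13*V(x) = -13*(-5) = 65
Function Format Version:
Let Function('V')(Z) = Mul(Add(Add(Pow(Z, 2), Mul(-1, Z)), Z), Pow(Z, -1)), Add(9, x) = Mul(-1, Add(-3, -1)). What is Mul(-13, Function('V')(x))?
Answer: 65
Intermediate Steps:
x = -5 (x = Add(-9, Mul(-1, Add(-3, -1))) = Add(-9, Mul(-1, -4)) = Add(-9, 4) = -5)
Function('V')(Z) = Z (Function('V')(Z) = Mul(Pow(Z, 2), Pow(Z, -1)) = Z)
Mul(-13, Function('V')(x)) = Mul(-13, -5) = 65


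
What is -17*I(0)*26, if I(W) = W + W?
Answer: 0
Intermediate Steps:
I(W) = 2*W
-17*I(0)*26 = -34*0*26 = -17*0*26 = 0*26 = 0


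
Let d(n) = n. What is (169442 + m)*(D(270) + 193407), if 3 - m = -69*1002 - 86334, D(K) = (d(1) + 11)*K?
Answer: 63893953299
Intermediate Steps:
D(K) = 12*K (D(K) = (1 + 11)*K = 12*K)
m = 155475 (m = 3 - (-69*1002 - 86334) = 3 - (-69138 - 86334) = 3 - 1*(-155472) = 3 + 155472 = 155475)
(169442 + m)*(D(270) + 193407) = (169442 + 155475)*(12*270 + 193407) = 324917*(3240 + 193407) = 324917*196647 = 63893953299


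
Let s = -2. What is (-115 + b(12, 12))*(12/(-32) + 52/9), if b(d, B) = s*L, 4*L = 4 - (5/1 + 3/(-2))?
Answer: -179329/288 ≈ -622.67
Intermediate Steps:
L = ⅛ (L = (4 - (5/1 + 3/(-2)))/4 = (4 - (5*1 + 3*(-½)))/4 = (4 - (5 - 3/2))/4 = (4 - 1*7/2)/4 = (4 - 7/2)/4 = (¼)*(½) = ⅛ ≈ 0.12500)
b(d, B) = -¼ (b(d, B) = -2*⅛ = -¼)
(-115 + b(12, 12))*(12/(-32) + 52/9) = (-115 - ¼)*(12/(-32) + 52/9) = -461*(12*(-1/32) + 52*(⅑))/4 = -461*(-3/8 + 52/9)/4 = -461/4*389/72 = -179329/288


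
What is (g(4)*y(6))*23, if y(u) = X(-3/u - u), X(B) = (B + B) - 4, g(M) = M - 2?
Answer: -782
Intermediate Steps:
g(M) = -2 + M
X(B) = -4 + 2*B (X(B) = 2*B - 4 = -4 + 2*B)
y(u) = -4 - 6/u - 2*u (y(u) = -4 + 2*(-3/u - u) = -4 + 2*(-u - 3/u) = -4 + (-6/u - 2*u) = -4 - 6/u - 2*u)
(g(4)*y(6))*23 = ((-2 + 4)*(-4 - 6/6 - 2*6))*23 = (2*(-4 - 6*⅙ - 12))*23 = (2*(-4 - 1 - 12))*23 = (2*(-17))*23 = -34*23 = -782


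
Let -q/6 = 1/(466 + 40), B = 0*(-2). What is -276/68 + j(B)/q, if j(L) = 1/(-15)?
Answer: 1196/765 ≈ 1.5634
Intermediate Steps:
B = 0
j(L) = -1/15
q = -3/253 (q = -6/(466 + 40) = -6/506 = -6*1/506 = -3/253 ≈ -0.011858)
-276/68 + j(B)/q = -276/68 - 1/(15*(-3/253)) = -276*1/68 - 1/15*(-253/3) = -69/17 + 253/45 = 1196/765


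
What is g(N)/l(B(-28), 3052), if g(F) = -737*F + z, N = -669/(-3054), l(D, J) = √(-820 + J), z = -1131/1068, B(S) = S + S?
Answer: -9815457*√62/22469296 ≈ -3.4397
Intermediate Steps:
B(S) = 2*S
z = -377/356 (z = -1131*1/1068 = -377/356 ≈ -1.0590)
N = 223/1018 (N = -669*(-1/3054) = 223/1018 ≈ 0.21906)
g(F) = -377/356 - 737*F (g(F) = -737*F - 377/356 = -377/356 - 737*F)
g(N)/l(B(-28), 3052) = (-377/356 - 737*223/1018)/(√(-820 + 3052)) = (-377/356 - 164351/1018)/(√2232) = -29446371*√62/372/181204 = -9815457*√62/22469296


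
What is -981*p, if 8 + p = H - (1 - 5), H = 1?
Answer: 2943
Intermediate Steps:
p = -3 (p = -8 + (1 - (1 - 5)) = -8 + (1 - 1*(-4)) = -8 + (1 + 4) = -8 + 5 = -3)
-981*p = -981*(-3) = 2943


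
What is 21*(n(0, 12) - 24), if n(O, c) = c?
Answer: -252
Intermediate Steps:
21*(n(0, 12) - 24) = 21*(12 - 24) = 21*(-12) = -252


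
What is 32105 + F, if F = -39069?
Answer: -6964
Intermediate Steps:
32105 + F = 32105 - 39069 = -6964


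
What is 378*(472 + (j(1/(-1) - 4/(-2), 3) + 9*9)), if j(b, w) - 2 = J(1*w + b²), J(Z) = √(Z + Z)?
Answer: 209790 + 756*√2 ≈ 2.1086e+5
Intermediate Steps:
J(Z) = √2*√Z (J(Z) = √(2*Z) = √2*√Z)
j(b, w) = 2 + √2*√(w + b²) (j(b, w) = 2 + √2*√(1*w + b²) = 2 + √2*√(w + b²))
378*(472 + (j(1/(-1) - 4/(-2), 3) + 9*9)) = 378*(472 + ((2 + √(2*3 + 2*(1/(-1) - 4/(-2))²)) + 9*9)) = 378*(472 + ((2 + √(6 + 2*(1*(-1) - 4*(-½))²)) + 81)) = 378*(472 + ((2 + √(6 + 2*(-1 + 2)²)) + 81)) = 378*(472 + ((2 + √(6 + 2*1²)) + 81)) = 378*(472 + ((2 + √(6 + 2*1)) + 81)) = 378*(472 + ((2 + √(6 + 2)) + 81)) = 378*(472 + ((2 + √8) + 81)) = 378*(472 + ((2 + 2*√2) + 81)) = 378*(472 + (83 + 2*√2)) = 378*(555 + 2*√2) = 209790 + 756*√2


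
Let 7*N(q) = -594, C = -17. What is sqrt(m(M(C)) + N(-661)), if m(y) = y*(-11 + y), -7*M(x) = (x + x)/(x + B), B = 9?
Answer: I*sqrt(61003)/28 ≈ 8.821*I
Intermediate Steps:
M(x) = -2*x/(7*(9 + x)) (M(x) = -(x + x)/(7*(x + 9)) = -2*x/(7*(9 + x)))
N(q) = -594/7 (N(q) = (1/7)*(-594) = -594/7)
sqrt(m(M(C)) + N(-661)) = sqrt((-2*(-17)/(63 + 7*(-17)))*(-11 - 2*(-17)/(63 + 7*(-17))) - 594/7) = sqrt((-2*(-17)/(63 - 119))*(-11 - 2*(-17)/(63 - 119)) - 594/7) = sqrt((-2*(-17)/(-56))*(-11 - 2*(-17)/(-56)) - 594/7) = sqrt((-2*(-17)*(-1/56))*(-11 - 2*(-17)*(-1/56)) - 594/7) = sqrt(-17*(-11 - 17/28)/28 - 594/7) = sqrt(-17/28*(-325/28) - 594/7) = sqrt(5525/784 - 594/7) = sqrt(-61003/784) = I*sqrt(61003)/28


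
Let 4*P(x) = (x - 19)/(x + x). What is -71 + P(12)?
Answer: -6823/96 ≈ -71.073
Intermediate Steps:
P(x) = (-19 + x)/(8*x) (P(x) = ((x - 19)/(x + x))/4 = ((-19 + x)/((2*x)))/4 = ((-19 + x)*(1/(2*x)))/4 = ((-19 + x)/(2*x))/4 = (-19 + x)/(8*x))
-71 + P(12) = -71 + (1/8)*(-19 + 12)/12 = -71 + (1/8)*(1/12)*(-7) = -71 - 7/96 = -6823/96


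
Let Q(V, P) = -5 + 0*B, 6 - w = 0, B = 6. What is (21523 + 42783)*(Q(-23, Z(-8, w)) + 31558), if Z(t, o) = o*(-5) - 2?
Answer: 2029047218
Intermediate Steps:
w = 6 (w = 6 - 1*0 = 6 + 0 = 6)
Z(t, o) = -2 - 5*o (Z(t, o) = -5*o - 2 = -2 - 5*o)
Q(V, P) = -5 (Q(V, P) = -5 + 0*6 = -5 + 0 = -5)
(21523 + 42783)*(Q(-23, Z(-8, w)) + 31558) = (21523 + 42783)*(-5 + 31558) = 64306*31553 = 2029047218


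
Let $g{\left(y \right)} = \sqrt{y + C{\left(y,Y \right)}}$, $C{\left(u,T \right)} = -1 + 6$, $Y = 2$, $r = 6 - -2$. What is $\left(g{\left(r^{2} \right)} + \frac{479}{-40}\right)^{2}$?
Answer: $\frac{339841}{1600} - \frac{479 \sqrt{69}}{20} \approx 13.457$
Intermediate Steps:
$r = 8$ ($r = 6 + 2 = 8$)
$C{\left(u,T \right)} = 5$
$g{\left(y \right)} = \sqrt{5 + y}$ ($g{\left(y \right)} = \sqrt{y + 5} = \sqrt{5 + y}$)
$\left(g{\left(r^{2} \right)} + \frac{479}{-40}\right)^{2} = \left(\sqrt{5 + 8^{2}} + \frac{479}{-40}\right)^{2} = \left(\sqrt{5 + 64} + 479 \left(- \frac{1}{40}\right)\right)^{2} = \left(\sqrt{69} - \frac{479}{40}\right)^{2} = \left(- \frac{479}{40} + \sqrt{69}\right)^{2}$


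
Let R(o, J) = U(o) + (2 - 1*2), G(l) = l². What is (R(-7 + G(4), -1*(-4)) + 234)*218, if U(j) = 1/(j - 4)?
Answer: 255278/5 ≈ 51056.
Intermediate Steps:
U(j) = 1/(-4 + j)
R(o, J) = 1/(-4 + o) (R(o, J) = 1/(-4 + o) + (2 - 1*2) = 1/(-4 + o) + (2 - 2) = 1/(-4 + o) + 0 = 1/(-4 + o))
(R(-7 + G(4), -1*(-4)) + 234)*218 = (1/(-4 + (-7 + 4²)) + 234)*218 = (1/(-4 + (-7 + 16)) + 234)*218 = (1/(-4 + 9) + 234)*218 = (1/5 + 234)*218 = (⅕ + 234)*218 = (1171/5)*218 = 255278/5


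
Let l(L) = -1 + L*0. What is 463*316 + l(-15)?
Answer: 146307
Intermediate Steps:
l(L) = -1 (l(L) = -1 + 0 = -1)
463*316 + l(-15) = 463*316 - 1 = 146308 - 1 = 146307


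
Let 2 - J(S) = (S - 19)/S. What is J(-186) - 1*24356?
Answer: -4530049/186 ≈ -24355.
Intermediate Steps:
J(S) = 2 - (-19 + S)/S (J(S) = 2 - (S - 19)/S = 2 - (-19 + S)/S)
J(-186) - 1*24356 = (19 - 186)/(-186) - 1*24356 = -1/186*(-167) - 24356 = 167/186 - 24356 = -4530049/186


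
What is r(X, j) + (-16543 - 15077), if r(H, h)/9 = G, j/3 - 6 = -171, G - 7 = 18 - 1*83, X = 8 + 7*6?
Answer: -32142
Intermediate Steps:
X = 50 (X = 8 + 42 = 50)
G = -58 (G = 7 + (18 - 1*83) = 7 + (18 - 83) = 7 - 65 = -58)
j = -495 (j = 18 + 3*(-171) = 18 - 513 = -495)
r(H, h) = -522 (r(H, h) = 9*(-58) = -522)
r(X, j) + (-16543 - 15077) = -522 + (-16543 - 15077) = -522 - 31620 = -32142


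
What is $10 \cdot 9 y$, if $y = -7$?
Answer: $-630$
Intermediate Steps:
$10 \cdot 9 y = 10 \cdot 9 \left(-7\right) = 90 \left(-7\right) = -630$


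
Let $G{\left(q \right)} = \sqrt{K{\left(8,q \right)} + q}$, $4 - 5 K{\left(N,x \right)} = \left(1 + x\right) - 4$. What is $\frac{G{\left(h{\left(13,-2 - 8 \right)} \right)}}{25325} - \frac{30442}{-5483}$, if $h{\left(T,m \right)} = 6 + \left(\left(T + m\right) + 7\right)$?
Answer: $\frac{30442}{5483} + \frac{\sqrt{355}}{126625} \approx 5.5522$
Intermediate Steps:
$h{\left(T,m \right)} = 13 + T + m$ ($h{\left(T,m \right)} = 6 + \left(7 + T + m\right) = 13 + T + m$)
$K{\left(N,x \right)} = \frac{7}{5} - \frac{x}{5}$ ($K{\left(N,x \right)} = \frac{4}{5} - \frac{\left(1 + x\right) - 4}{5} = \frac{4}{5} - \frac{-3 + x}{5} = \frac{4}{5} - \left(- \frac{3}{5} + \frac{x}{5}\right) = \frac{7}{5} - \frac{x}{5}$)
$G{\left(q \right)} = \sqrt{\frac{7}{5} + \frac{4 q}{5}}$ ($G{\left(q \right)} = \sqrt{\left(\frac{7}{5} - \frac{q}{5}\right) + q} = \sqrt{\frac{7}{5} + \frac{4 q}{5}}$)
$\frac{G{\left(h{\left(13,-2 - 8 \right)} \right)}}{25325} - \frac{30442}{-5483} = \frac{\frac{1}{5} \sqrt{35 + 20 \left(13 + 13 - 10\right)}}{25325} - \frac{30442}{-5483} = \frac{\sqrt{35 + 20 \left(13 + 13 - 10\right)}}{5} \cdot \frac{1}{25325} - - \frac{30442}{5483} = \frac{\sqrt{35 + 20 \left(13 + 13 - 10\right)}}{5} \cdot \frac{1}{25325} + \frac{30442}{5483} = \frac{\sqrt{35 + 20 \cdot 16}}{5} \cdot \frac{1}{25325} + \frac{30442}{5483} = \frac{\sqrt{35 + 320}}{5} \cdot \frac{1}{25325} + \frac{30442}{5483} = \frac{\sqrt{355}}{5} \cdot \frac{1}{25325} + \frac{30442}{5483} = \frac{\sqrt{355}}{126625} + \frac{30442}{5483} = \frac{30442}{5483} + \frac{\sqrt{355}}{126625}$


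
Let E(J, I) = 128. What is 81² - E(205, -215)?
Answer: 6433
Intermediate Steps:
81² - E(205, -215) = 81² - 1*128 = 6561 - 128 = 6433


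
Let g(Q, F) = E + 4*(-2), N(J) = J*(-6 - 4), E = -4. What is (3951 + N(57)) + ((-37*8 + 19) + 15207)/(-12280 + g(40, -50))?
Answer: 20772161/6146 ≈ 3379.8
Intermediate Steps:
N(J) = -10*J (N(J) = J*(-10) = -10*J)
g(Q, F) = -12 (g(Q, F) = -4 + 4*(-2) = -4 - 8 = -12)
(3951 + N(57)) + ((-37*8 + 19) + 15207)/(-12280 + g(40, -50)) = (3951 - 10*57) + ((-37*8 + 19) + 15207)/(-12280 - 12) = (3951 - 570) + ((-296 + 19) + 15207)/(-12292) = 3381 + (-277 + 15207)*(-1/12292) = 3381 + 14930*(-1/12292) = 3381 - 7465/6146 = 20772161/6146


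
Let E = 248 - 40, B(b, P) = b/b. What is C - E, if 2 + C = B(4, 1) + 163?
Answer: -46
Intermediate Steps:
B(b, P) = 1
C = 162 (C = -2 + (1 + 163) = -2 + 164 = 162)
E = 208
C - E = 162 - 1*208 = 162 - 208 = -46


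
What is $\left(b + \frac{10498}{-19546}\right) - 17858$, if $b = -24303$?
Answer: $- \frac{14208438}{337} \approx -42162.0$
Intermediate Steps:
$\left(b + \frac{10498}{-19546}\right) - 17858 = \left(-24303 + \frac{10498}{-19546}\right) - 17858 = \left(-24303 + 10498 \left(- \frac{1}{19546}\right)\right) - 17858 = \left(-24303 - \frac{181}{337}\right) - 17858 = - \frac{8190292}{337} - 17858 = - \frac{14208438}{337}$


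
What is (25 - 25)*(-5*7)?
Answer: 0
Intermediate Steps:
(25 - 25)*(-5*7) = 0*(-35) = 0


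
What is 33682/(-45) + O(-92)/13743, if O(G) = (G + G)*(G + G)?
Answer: -51263134/68715 ≈ -746.03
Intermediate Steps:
O(G) = 4*G² (O(G) = (2*G)*(2*G) = 4*G²)
33682/(-45) + O(-92)/13743 = 33682/(-45) + (4*(-92)²)/13743 = 33682*(-1/45) + (4*8464)*(1/13743) = -33682/45 + 33856*(1/13743) = -33682/45 + 33856/13743 = -51263134/68715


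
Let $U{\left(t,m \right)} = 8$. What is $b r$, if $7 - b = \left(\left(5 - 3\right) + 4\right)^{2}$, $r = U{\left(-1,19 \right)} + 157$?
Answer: $-4785$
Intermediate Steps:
$r = 165$ ($r = 8 + 157 = 165$)
$b = -29$ ($b = 7 - \left(\left(5 - 3\right) + 4\right)^{2} = 7 - \left(2 + 4\right)^{2} = 7 - 6^{2} = 7 - 36 = -29$)
$b r = \left(-29\right) 165 = -4785$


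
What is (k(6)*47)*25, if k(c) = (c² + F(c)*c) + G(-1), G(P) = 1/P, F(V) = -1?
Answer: 34075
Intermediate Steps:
k(c) = -1 + c² - c (k(c) = (c² - c) + 1/(-1) = (c² - c) - 1 = -1 + c² - c)
(k(6)*47)*25 = ((-1 + 6² - 1*6)*47)*25 = ((-1 + 36 - 6)*47)*25 = (29*47)*25 = 1363*25 = 34075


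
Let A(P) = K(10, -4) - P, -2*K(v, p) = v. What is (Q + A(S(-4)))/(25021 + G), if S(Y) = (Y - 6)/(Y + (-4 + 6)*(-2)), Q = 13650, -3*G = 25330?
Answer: 163725/198932 ≈ 0.82302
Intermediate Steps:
G = -25330/3 (G = -⅓*25330 = -25330/3 ≈ -8443.3)
K(v, p) = -v/2
S(Y) = (-6 + Y)/(-4 + Y) (S(Y) = (-6 + Y)/(Y + 2*(-2)) = (-6 + Y)/(Y - 4) = (-6 + Y)/(-4 + Y))
A(P) = -5 - P (A(P) = -½*10 - P = -5 - P)
(Q + A(S(-4)))/(25021 + G) = (13650 + (-5 - (-6 - 4)/(-4 - 4)))/(25021 - 25330/3) = (13650 + (-5 - (-10)/(-8)))/(49733/3) = (13650 + (-5 - (-1)*(-10)/8))*(3/49733) = (13650 + (-5 - 1*5/4))*(3/49733) = (13650 + (-5 - 5/4))*(3/49733) = (13650 - 25/4)*(3/49733) = (54575/4)*(3/49733) = 163725/198932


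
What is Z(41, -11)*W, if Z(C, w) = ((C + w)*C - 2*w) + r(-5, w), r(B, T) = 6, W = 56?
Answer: 70448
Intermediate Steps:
Z(C, w) = 6 - 2*w + C*(C + w) (Z(C, w) = ((C + w)*C - 2*w) + 6 = (C*(C + w) - 2*w) + 6 = (-2*w + C*(C + w)) + 6 = 6 - 2*w + C*(C + w))
Z(41, -11)*W = (6 + 41² - 2*(-11) + 41*(-11))*56 = (6 + 1681 + 22 - 451)*56 = 1258*56 = 70448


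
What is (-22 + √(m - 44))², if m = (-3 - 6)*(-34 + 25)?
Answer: (22 - √37)² ≈ 253.36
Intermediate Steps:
m = 81 (m = -9*(-9) = 81)
(-22 + √(m - 44))² = (-22 + √(81 - 44))² = (-22 + √37)²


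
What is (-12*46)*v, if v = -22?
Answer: 12144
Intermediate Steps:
(-12*46)*v = -12*46*(-22) = -552*(-22) = 12144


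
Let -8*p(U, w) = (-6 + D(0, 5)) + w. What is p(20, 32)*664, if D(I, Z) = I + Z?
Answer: -2573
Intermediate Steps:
p(U, w) = ⅛ - w/8 (p(U, w) = -((-6 + (0 + 5)) + w)/8 = -((-6 + 5) + w)/8 = -(-1 + w)/8 = ⅛ - w/8)
p(20, 32)*664 = (⅛ - ⅛*32)*664 = (⅛ - 4)*664 = -31/8*664 = -2573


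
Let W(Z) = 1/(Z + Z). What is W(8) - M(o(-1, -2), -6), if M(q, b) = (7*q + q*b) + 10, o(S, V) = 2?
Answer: -191/16 ≈ -11.938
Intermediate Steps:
M(q, b) = 10 + 7*q + b*q (M(q, b) = (7*q + b*q) + 10 = 10 + 7*q + b*q)
W(Z) = 1/(2*Z)
W(8) - M(o(-1, -2), -6) = (½)/8 - (10 + 7*2 - 6*2) = (½)*(⅛) - (10 + 14 - 12) = 1/16 - 1*12 = 1/16 - 12 = -191/16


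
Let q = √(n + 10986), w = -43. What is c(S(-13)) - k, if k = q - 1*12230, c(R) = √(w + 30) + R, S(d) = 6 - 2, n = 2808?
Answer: 12234 - 11*√114 + I*√13 ≈ 12117.0 + 3.6056*I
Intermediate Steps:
S(d) = 4
c(R) = R + I*√13 (c(R) = √(-43 + 30) + R = √(-13) + R = I*√13 + R = R + I*√13)
q = 11*√114 (q = √(2808 + 10986) = √13794 = 11*√114 ≈ 117.45)
k = -12230 + 11*√114 (k = 11*√114 - 1*12230 = 11*√114 - 12230 = -12230 + 11*√114 ≈ -12113.)
c(S(-13)) - k = (4 + I*√13) - (-12230 + 11*√114) = (4 + I*√13) + (12230 - 11*√114) = 12234 - 11*√114 + I*√13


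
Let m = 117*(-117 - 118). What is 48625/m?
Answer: -9725/5499 ≈ -1.7685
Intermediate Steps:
m = -27495 (m = 117*(-235) = -27495)
48625/m = 48625/(-27495) = 48625*(-1/27495) = -9725/5499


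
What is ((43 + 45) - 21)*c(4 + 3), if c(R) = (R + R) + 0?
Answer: 938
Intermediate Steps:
c(R) = 2*R (c(R) = 2*R + 0 = 2*R)
((43 + 45) - 21)*c(4 + 3) = ((43 + 45) - 21)*(2*(4 + 3)) = (88 - 21)*(2*7) = 67*14 = 938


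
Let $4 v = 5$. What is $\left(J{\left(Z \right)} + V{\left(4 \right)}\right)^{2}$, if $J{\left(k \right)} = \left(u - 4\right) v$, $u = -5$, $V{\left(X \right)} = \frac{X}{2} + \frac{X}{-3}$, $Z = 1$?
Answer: $\frac{16129}{144} \approx 112.01$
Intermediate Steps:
$v = \frac{5}{4}$ ($v = \frac{1}{4} \cdot 5 = \frac{5}{4} \approx 1.25$)
$V{\left(X \right)} = \frac{X}{6}$ ($V{\left(X \right)} = X \frac{1}{2} + X \left(- \frac{1}{3}\right) = \frac{X}{2} - \frac{X}{3} = \frac{X}{6}$)
$J{\left(k \right)} = - \frac{45}{4}$ ($J{\left(k \right)} = \left(-5 - 4\right) \frac{5}{4} = \left(-9\right) \frac{5}{4} = - \frac{45}{4}$)
$\left(J{\left(Z \right)} + V{\left(4 \right)}\right)^{2} = \left(- \frac{45}{4} + \frac{1}{6} \cdot 4\right)^{2} = \left(- \frac{45}{4} + \frac{2}{3}\right)^{2} = \left(- \frac{127}{12}\right)^{2} = \frac{16129}{144}$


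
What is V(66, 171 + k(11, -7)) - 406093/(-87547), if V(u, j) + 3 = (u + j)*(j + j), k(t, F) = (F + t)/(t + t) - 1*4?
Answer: 825941883982/10593187 ≈ 77969.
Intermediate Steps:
k(t, F) = -4 + (F + t)/(2*t) (k(t, F) = (F + t)/((2*t)) - 4 = (F + t)*(1/(2*t)) - 4 = (F + t)/(2*t) - 4 = -4 + (F + t)/(2*t))
V(u, j) = -3 + 2*j*(j + u) (V(u, j) = -3 + (u + j)*(j + j) = -3 + (j + u)*(2*j) = -3 + 2*j*(j + u))
V(66, 171 + k(11, -7)) - 406093/(-87547) = (-3 + 2*(171 + (1/2)*(-7 - 7*11)/11)**2 + 2*(171 + (1/2)*(-7 - 7*11)/11)*66) - 406093/(-87547) = (-3 + 2*(171 + (1/2)*(1/11)*(-7 - 77))**2 + 2*(171 + (1/2)*(1/11)*(-7 - 77))*66) - 406093*(-1)/87547 = (-3 + 2*(171 + (1/2)*(1/11)*(-84))**2 + 2*(171 + (1/2)*(1/11)*(-84))*66) - 1*(-406093/87547) = (-3 + 2*(171 - 42/11)**2 + 2*(171 - 42/11)*66) + 406093/87547 = (-3 + 2*(1839/11)**2 + 2*(1839/11)*66) + 406093/87547 = (-3 + 2*(3381921/121) + 22068) + 406093/87547 = (-3 + 6763842/121 + 22068) + 406093/87547 = 9433707/121 + 406093/87547 = 825941883982/10593187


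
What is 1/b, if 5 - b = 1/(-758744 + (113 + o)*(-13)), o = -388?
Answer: 755169/3775846 ≈ 0.20000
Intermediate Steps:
b = 3775846/755169 (b = 5 - 1/(-758744 + (113 - 388)*(-13)) = 5 - 1/(-758744 - 275*(-13)) = 5 - 1/(-758744 + 3575) = 5 - 1/(-755169) = 5 - 1*(-1/755169) = 5 + 1/755169 = 3775846/755169 ≈ 5.0000)
1/b = 1/(3775846/755169) = 755169/3775846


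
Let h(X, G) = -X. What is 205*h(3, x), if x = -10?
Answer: -615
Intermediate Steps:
205*h(3, x) = 205*(-1*3) = 205*(-3) = -615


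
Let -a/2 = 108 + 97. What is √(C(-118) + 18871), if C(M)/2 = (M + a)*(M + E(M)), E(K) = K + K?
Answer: √392695 ≈ 626.65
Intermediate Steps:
a = -410 (a = -2*(108 + 97) = -2*205 = -410)
E(K) = 2*K
C(M) = 6*M*(-410 + M) (C(M) = 2*((M - 410)*(M + 2*M)) = 2*((-410 + M)*(3*M)) = 2*(3*M*(-410 + M)) = 6*M*(-410 + M))
√(C(-118) + 18871) = √(6*(-118)*(-410 - 118) + 18871) = √(6*(-118)*(-528) + 18871) = √(373824 + 18871) = √392695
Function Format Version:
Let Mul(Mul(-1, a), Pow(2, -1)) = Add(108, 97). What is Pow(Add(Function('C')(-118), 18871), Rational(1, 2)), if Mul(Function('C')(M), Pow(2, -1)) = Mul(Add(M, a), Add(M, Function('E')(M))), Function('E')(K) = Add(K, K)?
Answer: Pow(392695, Rational(1, 2)) ≈ 626.65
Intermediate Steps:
a = -410 (a = Mul(-2, Add(108, 97)) = Mul(-2, 205) = -410)
Function('E')(K) = Mul(2, K)
Function('C')(M) = Mul(6, M, Add(-410, M)) (Function('C')(M) = Mul(2, Mul(Add(M, -410), Add(M, Mul(2, M)))) = Mul(2, Mul(Add(-410, M), Mul(3, M))) = Mul(2, Mul(3, M, Add(-410, M))) = Mul(6, M, Add(-410, M)))
Pow(Add(Function('C')(-118), 18871), Rational(1, 2)) = Pow(Add(Mul(6, -118, Add(-410, -118)), 18871), Rational(1, 2)) = Pow(Add(Mul(6, -118, -528), 18871), Rational(1, 2)) = Pow(Add(373824, 18871), Rational(1, 2)) = Pow(392695, Rational(1, 2))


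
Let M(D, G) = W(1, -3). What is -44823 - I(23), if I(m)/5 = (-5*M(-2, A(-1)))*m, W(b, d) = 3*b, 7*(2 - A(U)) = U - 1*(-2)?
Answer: -43098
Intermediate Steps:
A(U) = 12/7 - U/7 (A(U) = 2 - (U - 1*(-2))/7 = 2 - (U + 2)/7 = 2 - (2 + U)/7 = 2 + (-2/7 - U/7) = 12/7 - U/7)
M(D, G) = 3 (M(D, G) = 3*1 = 3)
I(m) = -75*m (I(m) = 5*((-5*3)*m) = 5*(-15*m) = -75*m)
-44823 - I(23) = -44823 - (-75)*23 = -44823 - 1*(-1725) = -44823 + 1725 = -43098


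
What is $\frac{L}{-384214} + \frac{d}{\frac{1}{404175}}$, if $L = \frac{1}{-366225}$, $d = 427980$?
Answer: $\frac{24339636877675160475001}{140708772150} \approx 1.7298 \cdot 10^{11}$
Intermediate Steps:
$L = - \frac{1}{366225} \approx -2.7306 \cdot 10^{-6}$
$\frac{L}{-384214} + \frac{d}{\frac{1}{404175}} = - \frac{1}{366225 \left(-384214\right)} + \frac{427980}{\frac{1}{404175}} = \left(- \frac{1}{366225}\right) \left(- \frac{1}{384214}\right) + 427980 \frac{1}{\frac{1}{404175}} = \frac{1}{140708772150} + 427980 \cdot 404175 = \frac{1}{140708772150} + 172978816500 = \frac{24339636877675160475001}{140708772150}$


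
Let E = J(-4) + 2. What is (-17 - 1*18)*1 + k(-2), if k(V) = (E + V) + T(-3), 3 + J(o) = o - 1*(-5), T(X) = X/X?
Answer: -36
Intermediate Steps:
T(X) = 1
J(o) = 2 + o (J(o) = -3 + (o - 1*(-5)) = -3 + (o + 5) = -3 + (5 + o) = 2 + o)
E = 0 (E = (2 - 4) + 2 = -2 + 2 = 0)
k(V) = 1 + V (k(V) = (0 + V) + 1 = V + 1 = 1 + V)
(-17 - 1*18)*1 + k(-2) = (-17 - 1*18)*1 + (1 - 2) = (-17 - 18)*1 - 1 = -35*1 - 1 = -35 - 1 = -36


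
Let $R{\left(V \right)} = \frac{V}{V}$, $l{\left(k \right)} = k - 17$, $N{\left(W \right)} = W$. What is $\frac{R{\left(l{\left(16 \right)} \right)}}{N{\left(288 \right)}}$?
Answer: $\frac{1}{288} \approx 0.0034722$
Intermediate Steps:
$l{\left(k \right)} = -17 + k$
$R{\left(V \right)} = 1$
$\frac{R{\left(l{\left(16 \right)} \right)}}{N{\left(288 \right)}} = 1 \cdot \frac{1}{288} = \frac{1}{288}$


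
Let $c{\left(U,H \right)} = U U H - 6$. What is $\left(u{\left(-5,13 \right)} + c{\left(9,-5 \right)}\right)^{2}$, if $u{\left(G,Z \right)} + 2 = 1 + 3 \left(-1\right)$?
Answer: $172225$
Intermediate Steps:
$u{\left(G,Z \right)} = -4$ ($u{\left(G,Z \right)} = -2 + \left(1 + 3 \left(-1\right)\right) = -2 + \left(1 - 3\right) = -2 - 2 = -4$)
$c{\left(U,H \right)} = -6 + H U^{2}$ ($c{\left(U,H \right)} = U^{2} H - 6 = H U^{2} - 6 = -6 + H U^{2}$)
$\left(u{\left(-5,13 \right)} + c{\left(9,-5 \right)}\right)^{2} = \left(-4 - \left(6 + 5 \cdot 9^{2}\right)\right)^{2} = \left(-4 - 411\right)^{2} = \left(-415\right)^{2} = 172225$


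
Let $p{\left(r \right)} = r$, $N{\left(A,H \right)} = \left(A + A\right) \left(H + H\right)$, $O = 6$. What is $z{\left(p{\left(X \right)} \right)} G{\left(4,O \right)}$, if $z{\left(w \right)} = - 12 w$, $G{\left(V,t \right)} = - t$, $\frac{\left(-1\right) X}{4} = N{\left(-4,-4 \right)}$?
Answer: $-18432$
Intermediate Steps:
$N{\left(A,H \right)} = 4 A H$ ($N{\left(A,H \right)} = 2 A 2 H = 4 A H$)
$X = -256$ ($X = - 4 \cdot 4 \left(-4\right) \left(-4\right) = \left(-4\right) 64 = -256$)
$z{\left(p{\left(X \right)} \right)} G{\left(4,O \right)} = \left(-12\right) \left(-256\right) \left(\left(-1\right) 6\right) = 3072 \left(-6\right) = -18432$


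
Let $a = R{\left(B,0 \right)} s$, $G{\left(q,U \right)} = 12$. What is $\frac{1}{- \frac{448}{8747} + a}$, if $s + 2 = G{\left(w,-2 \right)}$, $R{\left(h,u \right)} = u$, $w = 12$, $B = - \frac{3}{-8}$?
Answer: $- \frac{8747}{448} \approx -19.525$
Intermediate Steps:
$B = \frac{3}{8}$ ($B = \left(-3\right) \left(- \frac{1}{8}\right) = \frac{3}{8} \approx 0.375$)
$s = 10$ ($s = -2 + 12 = 10$)
$a = 0$ ($a = 0 \cdot 10 = 0$)
$\frac{1}{- \frac{448}{8747} + a} = \frac{1}{- \frac{448}{8747} + 0} = \frac{1}{- \frac{448}{8747}} = - \frac{8747}{448}$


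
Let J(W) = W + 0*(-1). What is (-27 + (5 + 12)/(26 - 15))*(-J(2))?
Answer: 560/11 ≈ 50.909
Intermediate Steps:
J(W) = W (J(W) = W + 0 = W)
(-27 + (5 + 12)/(26 - 15))*(-J(2)) = (-27 + (5 + 12)/(26 - 15))*(-1*2) = (-27 + 17/11)*(-2) = -280/11*(-2) = 560/11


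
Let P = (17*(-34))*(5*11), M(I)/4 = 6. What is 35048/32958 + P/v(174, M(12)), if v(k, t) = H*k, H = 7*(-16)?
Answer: 144229187/53523792 ≈ 2.6947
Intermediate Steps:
M(I) = 24 (M(I) = 4*6 = 24)
H = -112
v(k, t) = -112*k
P = -31790 (P = -578*55 = -31790)
35048/32958 + P/v(174, M(12)) = 35048/32958 - 31790/((-112*174)) = 35048*(1/32958) - 31790/(-19488) = 17524/16479 - 31790*(-1/19488) = 17524/16479 + 15895/9744 = 144229187/53523792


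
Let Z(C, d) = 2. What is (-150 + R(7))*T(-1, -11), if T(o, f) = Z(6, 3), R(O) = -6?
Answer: -312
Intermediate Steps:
T(o, f) = 2
(-150 + R(7))*T(-1, -11) = (-150 - 6)*2 = -156*2 = -312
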